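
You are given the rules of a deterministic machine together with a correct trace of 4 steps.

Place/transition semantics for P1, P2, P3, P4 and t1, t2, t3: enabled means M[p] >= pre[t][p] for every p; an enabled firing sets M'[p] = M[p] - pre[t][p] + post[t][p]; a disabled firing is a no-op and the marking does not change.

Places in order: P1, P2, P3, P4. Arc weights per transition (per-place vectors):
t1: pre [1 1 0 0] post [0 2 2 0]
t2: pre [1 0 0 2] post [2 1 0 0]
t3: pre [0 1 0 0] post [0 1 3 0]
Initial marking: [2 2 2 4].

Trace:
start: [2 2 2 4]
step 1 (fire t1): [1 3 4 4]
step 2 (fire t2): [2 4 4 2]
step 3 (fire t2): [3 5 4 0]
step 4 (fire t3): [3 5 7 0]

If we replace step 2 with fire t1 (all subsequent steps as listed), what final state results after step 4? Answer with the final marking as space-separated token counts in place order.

(re-executing from step 2 with the substitution; state before step 2: [1 3 4 4])
step 2 (fire t1): [0 4 6 4]
step 3 (fire t2): [0 4 6 4]
step 4 (fire t3): [0 4 9 4]

0 4 9 4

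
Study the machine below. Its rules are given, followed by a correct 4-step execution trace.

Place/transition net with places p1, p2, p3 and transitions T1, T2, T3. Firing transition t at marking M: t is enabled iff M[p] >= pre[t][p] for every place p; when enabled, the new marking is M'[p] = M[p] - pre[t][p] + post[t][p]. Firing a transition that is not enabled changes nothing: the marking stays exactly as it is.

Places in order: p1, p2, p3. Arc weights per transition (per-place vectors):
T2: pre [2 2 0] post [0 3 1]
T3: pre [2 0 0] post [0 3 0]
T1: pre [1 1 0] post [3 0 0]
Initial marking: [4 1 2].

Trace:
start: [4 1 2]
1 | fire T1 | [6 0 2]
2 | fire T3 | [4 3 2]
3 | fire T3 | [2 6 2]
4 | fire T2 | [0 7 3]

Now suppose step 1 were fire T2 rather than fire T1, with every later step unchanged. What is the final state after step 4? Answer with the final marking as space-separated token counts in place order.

0 7 2

(re-executing from step 1 with the substitution; state before step 1: [4 1 2])
1 | fire T2 | [4 1 2]
2 | fire T3 | [2 4 2]
3 | fire T3 | [0 7 2]
4 | fire T2 | [0 7 2]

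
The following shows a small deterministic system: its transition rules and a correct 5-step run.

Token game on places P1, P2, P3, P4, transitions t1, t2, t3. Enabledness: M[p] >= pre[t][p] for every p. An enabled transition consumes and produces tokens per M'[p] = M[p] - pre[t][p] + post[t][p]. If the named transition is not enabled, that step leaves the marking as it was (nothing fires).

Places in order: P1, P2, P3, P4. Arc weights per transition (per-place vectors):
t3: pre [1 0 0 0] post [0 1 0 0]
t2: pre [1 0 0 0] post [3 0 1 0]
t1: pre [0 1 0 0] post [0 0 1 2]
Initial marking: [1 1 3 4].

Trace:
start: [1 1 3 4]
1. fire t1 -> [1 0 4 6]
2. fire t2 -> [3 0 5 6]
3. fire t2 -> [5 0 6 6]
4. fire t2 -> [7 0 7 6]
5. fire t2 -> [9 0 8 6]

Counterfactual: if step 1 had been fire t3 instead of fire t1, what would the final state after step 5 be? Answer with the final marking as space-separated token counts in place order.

(re-executing from step 1 with the substitution; state before step 1: [1 1 3 4])
1. fire t3 -> [0 2 3 4]
2. fire t2 -> [0 2 3 4]
3. fire t2 -> [0 2 3 4]
4. fire t2 -> [0 2 3 4]
5. fire t2 -> [0 2 3 4]

0 2 3 4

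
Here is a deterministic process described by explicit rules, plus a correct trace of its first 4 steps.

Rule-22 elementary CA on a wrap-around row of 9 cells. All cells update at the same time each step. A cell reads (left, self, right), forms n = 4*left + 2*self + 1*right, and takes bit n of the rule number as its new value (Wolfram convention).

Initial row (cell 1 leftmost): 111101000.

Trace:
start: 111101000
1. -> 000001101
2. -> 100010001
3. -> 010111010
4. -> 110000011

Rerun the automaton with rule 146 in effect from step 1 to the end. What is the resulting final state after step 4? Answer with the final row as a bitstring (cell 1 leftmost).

010101010

(re-executing steps 1..4 under rule 146; state before step 1: 111101000)
1. -> 011000101
2. -> 000101000
3. -> 001000100
4. -> 010101010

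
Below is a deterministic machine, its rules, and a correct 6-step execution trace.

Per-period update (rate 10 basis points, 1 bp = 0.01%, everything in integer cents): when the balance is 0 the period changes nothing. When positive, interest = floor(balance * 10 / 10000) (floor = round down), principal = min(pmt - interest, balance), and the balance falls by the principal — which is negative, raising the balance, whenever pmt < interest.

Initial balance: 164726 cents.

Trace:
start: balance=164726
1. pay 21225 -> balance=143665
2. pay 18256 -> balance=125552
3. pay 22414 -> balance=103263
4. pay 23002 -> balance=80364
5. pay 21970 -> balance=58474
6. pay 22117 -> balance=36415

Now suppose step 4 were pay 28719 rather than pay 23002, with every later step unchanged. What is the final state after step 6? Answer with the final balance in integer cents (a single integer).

30686

(re-executing from step 4 with the substitution; state before step 4: balance=103263)
4. pay 28719 -> balance=74647
5. pay 21970 -> balance=52751
6. pay 22117 -> balance=30686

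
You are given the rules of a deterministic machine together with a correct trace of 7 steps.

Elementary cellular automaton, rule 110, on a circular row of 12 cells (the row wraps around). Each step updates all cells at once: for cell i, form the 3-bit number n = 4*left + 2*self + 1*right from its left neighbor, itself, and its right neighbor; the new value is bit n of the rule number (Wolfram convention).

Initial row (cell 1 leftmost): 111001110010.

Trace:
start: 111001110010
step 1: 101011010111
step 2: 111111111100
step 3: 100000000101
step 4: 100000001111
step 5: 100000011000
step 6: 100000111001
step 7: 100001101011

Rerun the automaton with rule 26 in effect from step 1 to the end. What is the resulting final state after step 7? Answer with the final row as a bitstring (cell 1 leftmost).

100100001100

(re-executing steps 1..7 under rule 26; state before step 1: 111001110010)
step 1: 100111001100
step 2: 011100111011
step 3: 010011100010
step 4: 101110010101
step 5: 001001100001
step 6: 110111010010
step 7: 100100001100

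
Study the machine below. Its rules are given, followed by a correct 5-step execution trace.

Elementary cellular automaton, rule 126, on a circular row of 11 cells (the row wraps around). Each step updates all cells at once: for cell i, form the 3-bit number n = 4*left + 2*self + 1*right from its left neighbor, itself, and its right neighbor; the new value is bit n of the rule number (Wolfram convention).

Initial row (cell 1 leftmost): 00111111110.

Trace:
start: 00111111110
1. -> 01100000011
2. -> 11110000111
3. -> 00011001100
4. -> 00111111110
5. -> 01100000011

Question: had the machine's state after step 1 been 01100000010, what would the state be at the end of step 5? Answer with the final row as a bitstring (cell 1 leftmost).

state after step 1 := 01100000010
2. -> 11110000111
3. -> 00011001100
4. -> 00111111110
5. -> 01100000011

01100000011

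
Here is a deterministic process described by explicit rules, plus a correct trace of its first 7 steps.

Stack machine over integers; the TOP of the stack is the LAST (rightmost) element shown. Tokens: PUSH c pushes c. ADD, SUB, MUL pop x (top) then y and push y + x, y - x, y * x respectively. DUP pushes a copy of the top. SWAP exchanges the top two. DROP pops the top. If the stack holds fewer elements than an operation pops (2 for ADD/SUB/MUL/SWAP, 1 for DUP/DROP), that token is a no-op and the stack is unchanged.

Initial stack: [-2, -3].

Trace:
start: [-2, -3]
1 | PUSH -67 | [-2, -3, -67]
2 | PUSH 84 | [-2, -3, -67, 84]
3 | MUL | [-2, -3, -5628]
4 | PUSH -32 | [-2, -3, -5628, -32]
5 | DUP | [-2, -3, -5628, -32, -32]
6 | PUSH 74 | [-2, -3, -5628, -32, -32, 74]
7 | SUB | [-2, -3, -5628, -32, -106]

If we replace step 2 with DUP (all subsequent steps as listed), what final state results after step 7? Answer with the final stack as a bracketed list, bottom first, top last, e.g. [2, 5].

[-2, -3, 4489, -32, -106]

(re-executing from step 2 with the substitution; state before step 2: [-2, -3, -67])
2 | DUP | [-2, -3, -67, -67]
3 | MUL | [-2, -3, 4489]
4 | PUSH -32 | [-2, -3, 4489, -32]
5 | DUP | [-2, -3, 4489, -32, -32]
6 | PUSH 74 | [-2, -3, 4489, -32, -32, 74]
7 | SUB | [-2, -3, 4489, -32, -106]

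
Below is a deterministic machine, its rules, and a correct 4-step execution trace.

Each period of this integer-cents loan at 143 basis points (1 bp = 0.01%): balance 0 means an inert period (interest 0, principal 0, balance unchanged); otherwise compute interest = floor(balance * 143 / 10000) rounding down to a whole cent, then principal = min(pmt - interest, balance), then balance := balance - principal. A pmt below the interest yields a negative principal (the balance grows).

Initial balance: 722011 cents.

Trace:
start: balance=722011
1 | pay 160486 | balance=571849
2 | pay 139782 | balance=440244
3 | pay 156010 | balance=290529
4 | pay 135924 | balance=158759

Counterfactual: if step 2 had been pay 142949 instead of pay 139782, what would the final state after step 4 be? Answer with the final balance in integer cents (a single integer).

155501

(re-executing from step 2 with the substitution; state before step 2: balance=571849)
2 | pay 142949 | balance=437077
3 | pay 156010 | balance=287317
4 | pay 135924 | balance=155501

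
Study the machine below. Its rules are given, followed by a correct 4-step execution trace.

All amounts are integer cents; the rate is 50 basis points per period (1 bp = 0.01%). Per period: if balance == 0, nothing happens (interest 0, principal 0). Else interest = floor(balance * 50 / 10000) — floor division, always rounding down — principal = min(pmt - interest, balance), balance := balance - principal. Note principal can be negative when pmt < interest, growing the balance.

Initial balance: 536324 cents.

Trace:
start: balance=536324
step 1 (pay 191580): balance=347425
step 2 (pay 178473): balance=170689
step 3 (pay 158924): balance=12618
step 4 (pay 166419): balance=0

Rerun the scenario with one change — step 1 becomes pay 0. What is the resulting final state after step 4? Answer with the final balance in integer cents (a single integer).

40730

(re-executing from step 1 with the substitution; state before step 1: balance=536324)
step 1 (pay 0): balance=539005
step 2 (pay 178473): balance=363227
step 3 (pay 158924): balance=206119
step 4 (pay 166419): balance=40730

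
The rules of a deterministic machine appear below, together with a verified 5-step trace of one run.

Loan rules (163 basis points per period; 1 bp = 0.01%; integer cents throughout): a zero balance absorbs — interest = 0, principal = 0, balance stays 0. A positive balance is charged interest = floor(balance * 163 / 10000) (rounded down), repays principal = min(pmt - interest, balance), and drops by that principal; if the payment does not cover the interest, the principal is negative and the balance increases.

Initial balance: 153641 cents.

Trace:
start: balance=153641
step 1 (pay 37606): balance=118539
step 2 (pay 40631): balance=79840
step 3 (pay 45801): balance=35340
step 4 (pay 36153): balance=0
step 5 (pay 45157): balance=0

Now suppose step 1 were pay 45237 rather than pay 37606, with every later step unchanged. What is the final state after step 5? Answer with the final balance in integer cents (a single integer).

0

(re-executing from step 1 with the substitution; state before step 1: balance=153641)
step 1 (pay 45237): balance=110908
step 2 (pay 40631): balance=72084
step 3 (pay 45801): balance=27457
step 4 (pay 36153): balance=0
step 5 (pay 45157): balance=0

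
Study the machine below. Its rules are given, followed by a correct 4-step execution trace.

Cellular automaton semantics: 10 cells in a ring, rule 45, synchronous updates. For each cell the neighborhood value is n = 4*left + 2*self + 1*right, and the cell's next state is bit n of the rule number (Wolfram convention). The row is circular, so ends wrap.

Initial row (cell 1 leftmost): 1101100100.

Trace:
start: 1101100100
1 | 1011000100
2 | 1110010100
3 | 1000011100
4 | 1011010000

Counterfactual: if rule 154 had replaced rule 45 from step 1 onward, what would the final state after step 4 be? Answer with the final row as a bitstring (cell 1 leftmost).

1001001101

(re-executing steps 1..4 under rule 154; state before step 1: 1101100100)
1 | 1001011011
2 | 0110010011
3 | 0101101110
4 | 1001001101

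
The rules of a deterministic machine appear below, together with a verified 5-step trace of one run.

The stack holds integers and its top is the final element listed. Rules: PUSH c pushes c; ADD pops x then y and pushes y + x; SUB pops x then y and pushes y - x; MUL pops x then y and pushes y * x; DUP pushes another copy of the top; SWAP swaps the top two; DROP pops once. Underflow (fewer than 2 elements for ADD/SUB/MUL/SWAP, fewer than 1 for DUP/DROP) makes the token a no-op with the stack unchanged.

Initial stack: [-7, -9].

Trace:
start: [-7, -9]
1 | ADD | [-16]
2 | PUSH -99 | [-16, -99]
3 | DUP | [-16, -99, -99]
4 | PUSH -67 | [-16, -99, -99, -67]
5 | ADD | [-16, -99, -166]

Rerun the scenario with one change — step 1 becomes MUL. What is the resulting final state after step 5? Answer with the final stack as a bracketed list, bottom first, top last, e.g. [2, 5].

(re-executing from step 1 with the substitution; state before step 1: [-7, -9])
1 | MUL | [63]
2 | PUSH -99 | [63, -99]
3 | DUP | [63, -99, -99]
4 | PUSH -67 | [63, -99, -99, -67]
5 | ADD | [63, -99, -166]

[63, -99, -166]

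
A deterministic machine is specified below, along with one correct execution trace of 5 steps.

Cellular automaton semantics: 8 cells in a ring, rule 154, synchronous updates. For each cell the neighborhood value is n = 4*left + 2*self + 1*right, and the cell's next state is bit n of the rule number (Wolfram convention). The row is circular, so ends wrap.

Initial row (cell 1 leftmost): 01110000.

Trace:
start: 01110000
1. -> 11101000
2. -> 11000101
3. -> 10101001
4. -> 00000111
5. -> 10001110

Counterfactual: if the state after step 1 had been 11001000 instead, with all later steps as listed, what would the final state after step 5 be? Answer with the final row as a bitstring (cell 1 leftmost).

10001100

state after step 1 := 11001000
2. -> 10110101
3. -> 00100001
4. -> 11010010
5. -> 10001100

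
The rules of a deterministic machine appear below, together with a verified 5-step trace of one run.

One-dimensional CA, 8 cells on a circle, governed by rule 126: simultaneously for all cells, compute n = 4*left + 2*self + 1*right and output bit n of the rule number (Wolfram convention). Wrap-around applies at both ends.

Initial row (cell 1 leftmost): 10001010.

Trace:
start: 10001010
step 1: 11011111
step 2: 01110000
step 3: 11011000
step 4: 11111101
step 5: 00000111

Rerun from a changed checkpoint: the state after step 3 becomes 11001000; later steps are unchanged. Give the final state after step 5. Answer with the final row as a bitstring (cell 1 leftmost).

00000111

state after step 3 := 11001000
step 4: 11111101
step 5: 00000111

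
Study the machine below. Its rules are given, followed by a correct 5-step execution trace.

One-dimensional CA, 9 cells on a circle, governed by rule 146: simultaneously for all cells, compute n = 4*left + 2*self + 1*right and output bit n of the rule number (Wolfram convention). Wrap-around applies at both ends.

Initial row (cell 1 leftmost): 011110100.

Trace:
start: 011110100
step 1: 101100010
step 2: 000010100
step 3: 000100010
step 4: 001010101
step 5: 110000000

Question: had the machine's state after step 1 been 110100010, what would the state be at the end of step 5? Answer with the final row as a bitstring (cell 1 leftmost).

110000000

state after step 1 := 110100010
step 2: 000010100
step 3: 000100010
step 4: 001010101
step 5: 110000000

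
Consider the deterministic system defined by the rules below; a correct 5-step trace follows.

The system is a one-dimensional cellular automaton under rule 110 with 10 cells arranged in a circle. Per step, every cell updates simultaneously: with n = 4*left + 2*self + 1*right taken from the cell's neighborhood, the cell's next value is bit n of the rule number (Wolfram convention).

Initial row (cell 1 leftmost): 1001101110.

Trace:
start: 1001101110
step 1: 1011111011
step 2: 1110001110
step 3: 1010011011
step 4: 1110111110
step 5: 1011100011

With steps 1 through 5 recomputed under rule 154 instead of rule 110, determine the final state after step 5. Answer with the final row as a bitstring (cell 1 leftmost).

0011000111

(re-executing steps 1..5 under rule 154; state before step 1: 1001101110)
step 1: 0111001100
step 2: 1110111010
step 3: 1100110000
step 4: 1011101001
step 5: 0011000111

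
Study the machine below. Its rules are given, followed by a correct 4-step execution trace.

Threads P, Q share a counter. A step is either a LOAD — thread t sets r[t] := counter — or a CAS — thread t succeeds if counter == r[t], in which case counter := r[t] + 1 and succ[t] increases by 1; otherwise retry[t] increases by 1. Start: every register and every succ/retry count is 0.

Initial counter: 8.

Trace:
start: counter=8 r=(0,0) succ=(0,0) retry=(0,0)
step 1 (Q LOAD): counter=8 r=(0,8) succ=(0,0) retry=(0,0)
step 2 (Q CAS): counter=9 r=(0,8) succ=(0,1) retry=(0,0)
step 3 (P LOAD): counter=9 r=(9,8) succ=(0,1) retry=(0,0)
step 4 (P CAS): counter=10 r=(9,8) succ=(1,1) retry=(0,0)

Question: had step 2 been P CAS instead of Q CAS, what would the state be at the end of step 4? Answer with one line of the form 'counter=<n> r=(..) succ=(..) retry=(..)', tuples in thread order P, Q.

(re-executing from step 2 with the substitution; state before step 2: counter=8 r=(0,8) succ=(0,0) retry=(0,0))
step 2 (P CAS): counter=8 r=(0,8) succ=(0,0) retry=(1,0)
step 3 (P LOAD): counter=8 r=(8,8) succ=(0,0) retry=(1,0)
step 4 (P CAS): counter=9 r=(8,8) succ=(1,0) retry=(1,0)

counter=9 r=(8,8) succ=(1,0) retry=(1,0)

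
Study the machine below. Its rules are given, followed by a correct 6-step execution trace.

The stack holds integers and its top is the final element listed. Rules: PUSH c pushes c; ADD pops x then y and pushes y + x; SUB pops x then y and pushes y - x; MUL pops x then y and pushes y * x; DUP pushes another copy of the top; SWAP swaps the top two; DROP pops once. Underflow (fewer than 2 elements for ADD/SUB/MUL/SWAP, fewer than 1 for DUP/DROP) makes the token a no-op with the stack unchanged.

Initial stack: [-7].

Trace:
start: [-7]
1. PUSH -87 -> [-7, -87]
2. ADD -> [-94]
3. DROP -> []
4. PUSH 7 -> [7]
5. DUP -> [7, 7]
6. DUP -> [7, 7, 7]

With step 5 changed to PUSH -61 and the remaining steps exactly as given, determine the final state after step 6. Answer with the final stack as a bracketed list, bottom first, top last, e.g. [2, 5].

[7, -61, -61]

(re-executing from step 5 with the substitution; state before step 5: [7])
5. PUSH -61 -> [7, -61]
6. DUP -> [7, -61, -61]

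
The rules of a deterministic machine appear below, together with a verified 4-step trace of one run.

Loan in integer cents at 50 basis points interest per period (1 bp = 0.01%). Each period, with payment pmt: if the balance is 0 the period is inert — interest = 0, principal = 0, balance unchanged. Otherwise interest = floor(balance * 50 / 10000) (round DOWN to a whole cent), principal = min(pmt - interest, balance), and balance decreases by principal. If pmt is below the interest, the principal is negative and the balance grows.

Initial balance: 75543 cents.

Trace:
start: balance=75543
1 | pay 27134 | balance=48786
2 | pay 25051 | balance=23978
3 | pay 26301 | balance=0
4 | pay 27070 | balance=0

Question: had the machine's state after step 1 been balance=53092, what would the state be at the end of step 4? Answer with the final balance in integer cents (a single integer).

0

state after step 1 := balance=53092
2 | pay 25051 | balance=28306
3 | pay 26301 | balance=2146
4 | pay 27070 | balance=0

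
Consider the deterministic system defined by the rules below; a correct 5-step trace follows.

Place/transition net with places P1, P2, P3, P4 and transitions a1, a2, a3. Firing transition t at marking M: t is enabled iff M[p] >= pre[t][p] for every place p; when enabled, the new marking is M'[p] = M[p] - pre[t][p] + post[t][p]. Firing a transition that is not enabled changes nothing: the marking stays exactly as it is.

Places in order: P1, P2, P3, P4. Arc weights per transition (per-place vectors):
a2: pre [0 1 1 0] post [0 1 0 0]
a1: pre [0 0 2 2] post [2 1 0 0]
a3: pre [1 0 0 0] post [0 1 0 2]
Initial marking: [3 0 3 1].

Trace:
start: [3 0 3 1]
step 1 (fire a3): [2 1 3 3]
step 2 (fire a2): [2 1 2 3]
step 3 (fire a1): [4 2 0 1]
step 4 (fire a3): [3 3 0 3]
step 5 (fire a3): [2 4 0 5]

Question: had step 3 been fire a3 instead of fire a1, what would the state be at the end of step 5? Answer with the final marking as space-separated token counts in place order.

(re-executing from step 3 with the substitution; state before step 3: [2 1 2 3])
step 3 (fire a3): [1 2 2 5]
step 4 (fire a3): [0 3 2 7]
step 5 (fire a3): [0 3 2 7]

0 3 2 7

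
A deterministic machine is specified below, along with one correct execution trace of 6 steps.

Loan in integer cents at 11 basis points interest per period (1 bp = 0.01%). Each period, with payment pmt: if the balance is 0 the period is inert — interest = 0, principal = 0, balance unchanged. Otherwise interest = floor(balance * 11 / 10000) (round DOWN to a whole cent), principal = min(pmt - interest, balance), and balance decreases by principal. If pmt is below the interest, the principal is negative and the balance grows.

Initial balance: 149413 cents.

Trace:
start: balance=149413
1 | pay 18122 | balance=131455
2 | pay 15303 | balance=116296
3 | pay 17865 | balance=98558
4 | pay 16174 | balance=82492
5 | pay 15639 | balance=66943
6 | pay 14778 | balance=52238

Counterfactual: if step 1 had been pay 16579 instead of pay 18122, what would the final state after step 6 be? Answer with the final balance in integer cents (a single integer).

(re-executing from step 1 with the substitution; state before step 1: balance=149413)
1 | pay 16579 | balance=132998
2 | pay 15303 | balance=117841
3 | pay 17865 | balance=100105
4 | pay 16174 | balance=84041
5 | pay 15639 | balance=68494
6 | pay 14778 | balance=53791

53791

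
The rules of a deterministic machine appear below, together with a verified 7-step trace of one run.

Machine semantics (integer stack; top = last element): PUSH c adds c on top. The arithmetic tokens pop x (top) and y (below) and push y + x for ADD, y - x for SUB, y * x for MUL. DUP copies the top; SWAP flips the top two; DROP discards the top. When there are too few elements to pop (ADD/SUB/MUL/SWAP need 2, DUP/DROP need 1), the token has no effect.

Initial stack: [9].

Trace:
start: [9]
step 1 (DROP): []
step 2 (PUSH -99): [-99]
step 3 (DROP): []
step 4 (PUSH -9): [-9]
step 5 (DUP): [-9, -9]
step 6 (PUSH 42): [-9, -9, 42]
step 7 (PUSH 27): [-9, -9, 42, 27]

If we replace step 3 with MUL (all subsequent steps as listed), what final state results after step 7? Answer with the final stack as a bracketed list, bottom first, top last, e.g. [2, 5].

(re-executing from step 3 with the substitution; state before step 3: [-99])
step 3 (MUL): [-99]
step 4 (PUSH -9): [-99, -9]
step 5 (DUP): [-99, -9, -9]
step 6 (PUSH 42): [-99, -9, -9, 42]
step 7 (PUSH 27): [-99, -9, -9, 42, 27]

[-99, -9, -9, 42, 27]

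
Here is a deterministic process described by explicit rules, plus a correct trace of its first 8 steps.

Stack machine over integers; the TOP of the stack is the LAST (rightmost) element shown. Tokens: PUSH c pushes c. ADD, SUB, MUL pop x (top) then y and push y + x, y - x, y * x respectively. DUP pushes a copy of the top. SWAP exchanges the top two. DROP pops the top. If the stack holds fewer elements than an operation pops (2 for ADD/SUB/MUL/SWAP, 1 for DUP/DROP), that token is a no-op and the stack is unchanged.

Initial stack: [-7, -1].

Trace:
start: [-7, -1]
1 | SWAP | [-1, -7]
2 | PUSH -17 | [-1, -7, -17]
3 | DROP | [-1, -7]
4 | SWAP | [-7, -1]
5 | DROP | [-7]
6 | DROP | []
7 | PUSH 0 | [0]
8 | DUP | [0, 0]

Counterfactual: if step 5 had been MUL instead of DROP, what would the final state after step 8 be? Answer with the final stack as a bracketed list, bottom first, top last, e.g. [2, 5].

[0, 0]

(re-executing from step 5 with the substitution; state before step 5: [-7, -1])
5 | MUL | [7]
6 | DROP | []
7 | PUSH 0 | [0]
8 | DUP | [0, 0]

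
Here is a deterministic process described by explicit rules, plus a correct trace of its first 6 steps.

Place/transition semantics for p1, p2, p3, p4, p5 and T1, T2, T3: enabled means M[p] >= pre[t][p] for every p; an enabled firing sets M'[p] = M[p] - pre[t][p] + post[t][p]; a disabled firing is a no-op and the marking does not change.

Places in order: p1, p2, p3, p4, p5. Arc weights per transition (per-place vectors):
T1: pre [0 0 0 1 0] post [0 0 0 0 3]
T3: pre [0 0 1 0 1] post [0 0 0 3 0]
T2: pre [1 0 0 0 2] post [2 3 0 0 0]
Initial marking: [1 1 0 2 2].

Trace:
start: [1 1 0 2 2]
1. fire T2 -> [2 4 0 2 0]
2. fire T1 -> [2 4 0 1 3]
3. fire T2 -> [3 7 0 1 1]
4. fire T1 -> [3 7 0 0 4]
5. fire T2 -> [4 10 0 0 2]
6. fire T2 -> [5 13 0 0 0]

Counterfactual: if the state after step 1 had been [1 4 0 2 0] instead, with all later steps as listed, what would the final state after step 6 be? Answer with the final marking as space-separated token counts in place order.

state after step 1 := [1 4 0 2 0]
2. fire T1 -> [1 4 0 1 3]
3. fire T2 -> [2 7 0 1 1]
4. fire T1 -> [2 7 0 0 4]
5. fire T2 -> [3 10 0 0 2]
6. fire T2 -> [4 13 0 0 0]

4 13 0 0 0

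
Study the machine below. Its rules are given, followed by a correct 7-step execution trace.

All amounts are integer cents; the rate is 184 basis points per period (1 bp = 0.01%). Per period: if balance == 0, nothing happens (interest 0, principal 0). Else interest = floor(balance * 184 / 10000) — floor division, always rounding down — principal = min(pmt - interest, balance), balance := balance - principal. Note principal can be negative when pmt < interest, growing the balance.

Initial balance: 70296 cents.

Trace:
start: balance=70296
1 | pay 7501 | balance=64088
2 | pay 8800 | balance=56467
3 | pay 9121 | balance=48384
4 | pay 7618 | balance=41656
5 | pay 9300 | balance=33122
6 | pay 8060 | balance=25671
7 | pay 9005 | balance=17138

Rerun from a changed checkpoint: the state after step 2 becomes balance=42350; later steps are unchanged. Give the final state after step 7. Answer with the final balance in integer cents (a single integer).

state after step 2 := balance=42350
3 | pay 9121 | balance=34008
4 | pay 7618 | balance=27015
5 | pay 9300 | balance=18212
6 | pay 8060 | balance=10487
7 | pay 9005 | balance=1674

1674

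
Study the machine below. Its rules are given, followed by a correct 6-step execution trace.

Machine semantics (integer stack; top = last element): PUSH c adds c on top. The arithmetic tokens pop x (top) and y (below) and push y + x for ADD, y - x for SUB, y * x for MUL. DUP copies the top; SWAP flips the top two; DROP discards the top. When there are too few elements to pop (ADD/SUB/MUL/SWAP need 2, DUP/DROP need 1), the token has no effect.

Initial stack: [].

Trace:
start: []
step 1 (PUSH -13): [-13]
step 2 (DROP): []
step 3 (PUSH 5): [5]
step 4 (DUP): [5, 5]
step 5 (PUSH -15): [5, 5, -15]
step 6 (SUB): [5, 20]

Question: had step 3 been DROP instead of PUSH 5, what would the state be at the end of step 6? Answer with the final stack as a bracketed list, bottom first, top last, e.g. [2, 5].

[-15]

(re-executing from step 3 with the substitution; state before step 3: [])
step 3 (DROP): []
step 4 (DUP): []
step 5 (PUSH -15): [-15]
step 6 (SUB): [-15]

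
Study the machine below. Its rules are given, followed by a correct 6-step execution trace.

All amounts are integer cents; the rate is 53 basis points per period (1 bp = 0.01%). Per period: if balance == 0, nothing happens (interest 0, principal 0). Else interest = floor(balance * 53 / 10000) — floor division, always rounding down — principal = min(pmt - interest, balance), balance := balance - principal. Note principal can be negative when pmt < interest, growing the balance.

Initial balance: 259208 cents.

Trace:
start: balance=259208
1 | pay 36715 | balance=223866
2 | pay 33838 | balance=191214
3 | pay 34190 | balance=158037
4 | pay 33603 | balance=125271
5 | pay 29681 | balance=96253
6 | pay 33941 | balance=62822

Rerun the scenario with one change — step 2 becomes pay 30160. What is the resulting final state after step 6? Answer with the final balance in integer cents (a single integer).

(re-executing from step 2 with the substitution; state before step 2: balance=223866)
2 | pay 30160 | balance=194892
3 | pay 34190 | balance=161734
4 | pay 33603 | balance=128988
5 | pay 29681 | balance=99990
6 | pay 33941 | balance=66578

66578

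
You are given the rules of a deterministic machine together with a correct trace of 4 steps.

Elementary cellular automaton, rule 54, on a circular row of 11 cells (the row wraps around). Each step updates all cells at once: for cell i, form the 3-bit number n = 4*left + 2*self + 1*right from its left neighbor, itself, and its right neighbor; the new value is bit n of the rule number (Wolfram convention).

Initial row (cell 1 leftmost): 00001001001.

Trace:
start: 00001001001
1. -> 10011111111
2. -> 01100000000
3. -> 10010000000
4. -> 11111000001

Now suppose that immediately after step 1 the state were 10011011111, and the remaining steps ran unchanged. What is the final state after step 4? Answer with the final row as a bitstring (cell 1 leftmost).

state after step 1 := 10011011111
2. -> 01100100000
3. -> 10011110000
4. -> 11100001001

11100001001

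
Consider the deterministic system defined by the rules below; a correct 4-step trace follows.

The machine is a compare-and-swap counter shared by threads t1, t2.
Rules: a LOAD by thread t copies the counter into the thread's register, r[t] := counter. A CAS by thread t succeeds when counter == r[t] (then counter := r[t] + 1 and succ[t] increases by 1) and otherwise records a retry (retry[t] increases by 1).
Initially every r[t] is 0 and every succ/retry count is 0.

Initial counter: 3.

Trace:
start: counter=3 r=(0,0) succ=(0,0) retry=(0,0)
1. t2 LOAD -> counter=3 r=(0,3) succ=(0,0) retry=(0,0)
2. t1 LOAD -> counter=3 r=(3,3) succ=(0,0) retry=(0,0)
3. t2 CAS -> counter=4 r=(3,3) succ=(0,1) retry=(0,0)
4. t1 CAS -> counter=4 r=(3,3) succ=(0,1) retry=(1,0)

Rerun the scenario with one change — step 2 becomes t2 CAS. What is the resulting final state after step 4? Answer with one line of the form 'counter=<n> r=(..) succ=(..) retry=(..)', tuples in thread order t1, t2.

(re-executing from step 2 with the substitution; state before step 2: counter=3 r=(0,3) succ=(0,0) retry=(0,0))
2. t2 CAS -> counter=4 r=(0,3) succ=(0,1) retry=(0,0)
3. t2 CAS -> counter=4 r=(0,3) succ=(0,1) retry=(0,1)
4. t1 CAS -> counter=4 r=(0,3) succ=(0,1) retry=(1,1)

counter=4 r=(0,3) succ=(0,1) retry=(1,1)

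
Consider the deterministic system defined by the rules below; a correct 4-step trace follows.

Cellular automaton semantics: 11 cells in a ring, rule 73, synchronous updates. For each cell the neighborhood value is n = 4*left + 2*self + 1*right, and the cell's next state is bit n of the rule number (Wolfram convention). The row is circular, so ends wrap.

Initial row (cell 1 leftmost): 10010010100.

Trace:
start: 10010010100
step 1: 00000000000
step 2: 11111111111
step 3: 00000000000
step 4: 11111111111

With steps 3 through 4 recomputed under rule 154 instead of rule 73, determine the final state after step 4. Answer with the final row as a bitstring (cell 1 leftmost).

11111111111

(re-executing steps 3..4 under rule 154; state before step 3: 11111111111)
step 3: 11111111111
step 4: 11111111111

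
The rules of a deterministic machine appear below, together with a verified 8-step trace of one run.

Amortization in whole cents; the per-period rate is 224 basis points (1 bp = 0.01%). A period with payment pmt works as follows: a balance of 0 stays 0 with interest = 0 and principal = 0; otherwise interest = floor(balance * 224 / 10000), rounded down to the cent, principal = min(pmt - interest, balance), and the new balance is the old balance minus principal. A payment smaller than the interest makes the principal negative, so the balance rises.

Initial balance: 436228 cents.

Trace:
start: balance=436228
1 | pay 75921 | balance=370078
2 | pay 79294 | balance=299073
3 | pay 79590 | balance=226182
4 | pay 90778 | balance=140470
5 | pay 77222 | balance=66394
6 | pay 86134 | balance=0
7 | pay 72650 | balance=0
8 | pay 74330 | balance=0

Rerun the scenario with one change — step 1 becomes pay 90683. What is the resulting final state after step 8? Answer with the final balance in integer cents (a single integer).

(re-executing from step 1 with the substitution; state before step 1: balance=436228)
1 | pay 90683 | balance=355316
2 | pay 79294 | balance=283981
3 | pay 79590 | balance=210752
4 | pay 90778 | balance=124694
5 | pay 77222 | balance=50265
6 | pay 86134 | balance=0
7 | pay 72650 | balance=0
8 | pay 74330 | balance=0

0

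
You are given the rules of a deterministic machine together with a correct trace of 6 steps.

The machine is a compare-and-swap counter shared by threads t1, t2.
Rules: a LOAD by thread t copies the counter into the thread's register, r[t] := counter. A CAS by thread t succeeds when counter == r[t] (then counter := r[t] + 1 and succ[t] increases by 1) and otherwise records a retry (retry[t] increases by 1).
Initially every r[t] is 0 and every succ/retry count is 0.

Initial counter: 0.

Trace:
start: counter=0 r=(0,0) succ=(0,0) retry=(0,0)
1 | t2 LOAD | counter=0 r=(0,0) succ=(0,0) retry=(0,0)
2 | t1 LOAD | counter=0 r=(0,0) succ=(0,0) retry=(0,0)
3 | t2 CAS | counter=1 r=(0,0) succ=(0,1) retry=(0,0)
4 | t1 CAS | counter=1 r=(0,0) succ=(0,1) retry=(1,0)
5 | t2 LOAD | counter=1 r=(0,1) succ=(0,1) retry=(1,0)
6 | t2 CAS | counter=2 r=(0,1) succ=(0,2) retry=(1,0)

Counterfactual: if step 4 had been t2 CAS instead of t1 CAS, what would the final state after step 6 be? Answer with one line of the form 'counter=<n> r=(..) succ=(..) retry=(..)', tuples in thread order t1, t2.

(re-executing from step 4 with the substitution; state before step 4: counter=1 r=(0,0) succ=(0,1) retry=(0,0))
4 | t2 CAS | counter=1 r=(0,0) succ=(0,1) retry=(0,1)
5 | t2 LOAD | counter=1 r=(0,1) succ=(0,1) retry=(0,1)
6 | t2 CAS | counter=2 r=(0,1) succ=(0,2) retry=(0,1)

counter=2 r=(0,1) succ=(0,2) retry=(0,1)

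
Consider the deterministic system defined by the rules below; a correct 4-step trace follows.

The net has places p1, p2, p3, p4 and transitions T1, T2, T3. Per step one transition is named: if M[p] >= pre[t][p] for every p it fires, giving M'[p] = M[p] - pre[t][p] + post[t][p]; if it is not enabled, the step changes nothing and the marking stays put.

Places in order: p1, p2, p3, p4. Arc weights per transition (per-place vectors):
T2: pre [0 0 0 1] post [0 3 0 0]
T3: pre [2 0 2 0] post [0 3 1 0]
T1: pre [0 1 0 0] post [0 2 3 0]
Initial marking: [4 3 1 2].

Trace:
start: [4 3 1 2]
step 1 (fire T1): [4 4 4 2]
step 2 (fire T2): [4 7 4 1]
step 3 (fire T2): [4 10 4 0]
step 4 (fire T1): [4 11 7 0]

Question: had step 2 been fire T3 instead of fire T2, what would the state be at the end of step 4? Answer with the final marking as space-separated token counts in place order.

2 11 6 1

(re-executing from step 2 with the substitution; state before step 2: [4 4 4 2])
step 2 (fire T3): [2 7 3 2]
step 3 (fire T2): [2 10 3 1]
step 4 (fire T1): [2 11 6 1]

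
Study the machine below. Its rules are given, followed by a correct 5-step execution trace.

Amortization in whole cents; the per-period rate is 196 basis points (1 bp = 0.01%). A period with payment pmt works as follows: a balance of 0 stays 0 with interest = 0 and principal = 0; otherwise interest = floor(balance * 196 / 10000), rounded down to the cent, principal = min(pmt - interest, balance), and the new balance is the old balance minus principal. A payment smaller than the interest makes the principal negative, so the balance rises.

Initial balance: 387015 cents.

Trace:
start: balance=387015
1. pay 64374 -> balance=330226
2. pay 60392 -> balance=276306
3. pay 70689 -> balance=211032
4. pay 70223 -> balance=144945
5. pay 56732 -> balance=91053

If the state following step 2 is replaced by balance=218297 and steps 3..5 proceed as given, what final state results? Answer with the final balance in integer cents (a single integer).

state after step 2 := balance=218297
3. pay 70689 -> balance=151886
4. pay 70223 -> balance=84639
5. pay 56732 -> balance=29565

29565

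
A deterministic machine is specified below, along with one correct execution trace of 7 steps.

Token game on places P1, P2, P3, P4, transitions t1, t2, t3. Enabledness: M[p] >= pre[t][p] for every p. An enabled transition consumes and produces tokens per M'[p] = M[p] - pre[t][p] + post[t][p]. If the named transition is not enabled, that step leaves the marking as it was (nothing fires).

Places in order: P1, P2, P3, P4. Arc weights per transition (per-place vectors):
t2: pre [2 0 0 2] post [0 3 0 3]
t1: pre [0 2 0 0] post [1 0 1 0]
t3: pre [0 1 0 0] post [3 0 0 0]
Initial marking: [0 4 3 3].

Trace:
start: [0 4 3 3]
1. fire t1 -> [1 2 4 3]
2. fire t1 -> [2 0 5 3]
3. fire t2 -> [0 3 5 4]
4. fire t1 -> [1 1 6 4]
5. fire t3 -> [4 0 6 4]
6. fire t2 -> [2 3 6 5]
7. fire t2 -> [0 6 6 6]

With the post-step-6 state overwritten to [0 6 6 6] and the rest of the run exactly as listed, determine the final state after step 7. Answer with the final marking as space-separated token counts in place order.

0 6 6 6

state after step 6 := [0 6 6 6]
7. fire t2 -> [0 6 6 6]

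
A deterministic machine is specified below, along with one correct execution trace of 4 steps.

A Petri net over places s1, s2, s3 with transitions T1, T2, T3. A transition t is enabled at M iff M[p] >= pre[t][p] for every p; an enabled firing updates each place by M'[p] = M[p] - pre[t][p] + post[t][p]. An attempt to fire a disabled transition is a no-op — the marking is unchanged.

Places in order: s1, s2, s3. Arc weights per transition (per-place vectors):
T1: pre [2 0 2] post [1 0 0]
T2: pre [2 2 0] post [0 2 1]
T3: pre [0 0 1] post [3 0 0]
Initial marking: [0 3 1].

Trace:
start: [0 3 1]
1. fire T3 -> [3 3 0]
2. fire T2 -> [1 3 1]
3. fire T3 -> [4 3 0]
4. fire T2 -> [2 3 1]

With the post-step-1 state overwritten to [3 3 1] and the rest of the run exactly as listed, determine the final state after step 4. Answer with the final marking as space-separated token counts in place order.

state after step 1 := [3 3 1]
2. fire T2 -> [1 3 2]
3. fire T3 -> [4 3 1]
4. fire T2 -> [2 3 2]

2 3 2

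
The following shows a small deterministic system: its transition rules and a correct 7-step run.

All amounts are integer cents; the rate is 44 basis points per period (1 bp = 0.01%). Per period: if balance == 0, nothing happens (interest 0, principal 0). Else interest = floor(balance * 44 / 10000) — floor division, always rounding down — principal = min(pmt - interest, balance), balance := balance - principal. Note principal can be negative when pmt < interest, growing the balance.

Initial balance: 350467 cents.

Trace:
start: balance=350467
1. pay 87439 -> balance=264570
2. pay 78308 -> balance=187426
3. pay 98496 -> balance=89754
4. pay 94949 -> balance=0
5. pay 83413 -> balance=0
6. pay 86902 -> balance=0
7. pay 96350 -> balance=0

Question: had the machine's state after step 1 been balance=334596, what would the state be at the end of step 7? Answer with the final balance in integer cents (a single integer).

0

state after step 1 := balance=334596
2. pay 78308 -> balance=257760
3. pay 98496 -> balance=160398
4. pay 94949 -> balance=66154
5. pay 83413 -> balance=0
6. pay 86902 -> balance=0
7. pay 96350 -> balance=0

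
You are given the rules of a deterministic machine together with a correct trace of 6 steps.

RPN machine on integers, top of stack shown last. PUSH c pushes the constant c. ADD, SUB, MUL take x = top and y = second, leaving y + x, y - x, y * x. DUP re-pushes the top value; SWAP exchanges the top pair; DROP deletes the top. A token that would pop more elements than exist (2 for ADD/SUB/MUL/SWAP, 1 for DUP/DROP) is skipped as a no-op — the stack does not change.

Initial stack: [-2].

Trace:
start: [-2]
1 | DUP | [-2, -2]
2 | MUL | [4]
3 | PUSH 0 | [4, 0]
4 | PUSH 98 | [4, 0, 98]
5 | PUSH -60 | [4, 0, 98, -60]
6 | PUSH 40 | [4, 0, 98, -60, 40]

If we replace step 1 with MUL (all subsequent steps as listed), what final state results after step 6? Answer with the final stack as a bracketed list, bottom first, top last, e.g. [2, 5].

[-2, 0, 98, -60, 40]

(re-executing from step 1 with the substitution; state before step 1: [-2])
1 | MUL | [-2]
2 | MUL | [-2]
3 | PUSH 0 | [-2, 0]
4 | PUSH 98 | [-2, 0, 98]
5 | PUSH -60 | [-2, 0, 98, -60]
6 | PUSH 40 | [-2, 0, 98, -60, 40]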